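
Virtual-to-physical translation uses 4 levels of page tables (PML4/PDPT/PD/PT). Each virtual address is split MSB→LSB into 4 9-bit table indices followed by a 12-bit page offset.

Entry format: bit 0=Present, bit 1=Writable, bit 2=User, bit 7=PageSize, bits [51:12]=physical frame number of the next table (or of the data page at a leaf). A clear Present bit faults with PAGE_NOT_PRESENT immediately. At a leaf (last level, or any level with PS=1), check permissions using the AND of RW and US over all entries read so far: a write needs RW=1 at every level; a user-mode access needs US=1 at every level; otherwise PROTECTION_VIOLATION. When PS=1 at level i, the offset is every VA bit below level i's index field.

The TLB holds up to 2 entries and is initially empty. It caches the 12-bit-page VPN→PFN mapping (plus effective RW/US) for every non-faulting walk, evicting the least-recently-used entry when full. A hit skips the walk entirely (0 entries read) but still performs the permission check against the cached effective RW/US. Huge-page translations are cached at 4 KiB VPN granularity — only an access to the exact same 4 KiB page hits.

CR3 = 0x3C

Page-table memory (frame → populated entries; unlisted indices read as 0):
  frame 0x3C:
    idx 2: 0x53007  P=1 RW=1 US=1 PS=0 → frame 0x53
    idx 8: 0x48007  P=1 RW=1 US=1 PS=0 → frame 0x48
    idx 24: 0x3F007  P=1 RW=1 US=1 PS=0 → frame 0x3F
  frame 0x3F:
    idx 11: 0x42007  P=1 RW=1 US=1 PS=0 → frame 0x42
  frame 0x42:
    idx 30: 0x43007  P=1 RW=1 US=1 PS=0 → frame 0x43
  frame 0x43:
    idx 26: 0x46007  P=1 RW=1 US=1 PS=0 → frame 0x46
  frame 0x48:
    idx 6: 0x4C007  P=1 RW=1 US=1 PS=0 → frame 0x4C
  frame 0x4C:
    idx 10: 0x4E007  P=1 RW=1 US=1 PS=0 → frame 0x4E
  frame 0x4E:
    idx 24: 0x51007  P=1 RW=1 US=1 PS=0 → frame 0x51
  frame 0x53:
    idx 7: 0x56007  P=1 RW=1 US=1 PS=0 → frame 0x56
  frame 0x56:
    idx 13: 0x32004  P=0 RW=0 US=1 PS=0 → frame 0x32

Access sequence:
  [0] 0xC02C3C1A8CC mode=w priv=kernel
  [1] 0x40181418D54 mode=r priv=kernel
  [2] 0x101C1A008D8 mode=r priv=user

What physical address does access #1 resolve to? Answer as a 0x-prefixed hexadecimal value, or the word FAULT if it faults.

Trace:
#0 VA=0xC02C3C1A8CC (w,kernel):
  [0] read 0x3C idx=24: raw=0x3F007 flags P=1 W=1 U=1 S=0
  [1] read 0x3F idx=11: raw=0x42007 flags P=1 W=1 U=1 S=0
  [2] read 0x42 idx=30: raw=0x43007 flags P=1 W=1 U=1 S=0
  [3] read 0x43 idx=26: raw=0x46007 flags P=1 W=1 U=1 S=0
  ✓ 0x468CC  — 4 lookups
#1 VA=0x40181418D54 (r,kernel):
  [0] read 0x3C idx=8: raw=0x48007 flags P=1 W=1 U=1 S=0
  [1] read 0x48 idx=6: raw=0x4C007 flags P=1 W=1 U=1 S=0
  [2] read 0x4C idx=10: raw=0x4E007 flags P=1 W=1 U=1 S=0
  [3] read 0x4E idx=24: raw=0x51007 flags P=1 W=1 U=1 S=0
  ✓ 0x51D54  — 4 lookups
#2 VA=0x101C1A008D8 (r,user):
  [0] read 0x3C idx=2: raw=0x53007 flags P=1 W=1 U=1 S=0
  [1] read 0x53 idx=7: raw=0x56007 flags P=1 W=1 U=1 S=0
  [2] read 0x56 idx=13: raw=0x32004 flags P=0 W=0 U=1 S=0
  ✗ PAGE_NOT_PRESENT  [3 reads]

Access #1 PA: 0x51D54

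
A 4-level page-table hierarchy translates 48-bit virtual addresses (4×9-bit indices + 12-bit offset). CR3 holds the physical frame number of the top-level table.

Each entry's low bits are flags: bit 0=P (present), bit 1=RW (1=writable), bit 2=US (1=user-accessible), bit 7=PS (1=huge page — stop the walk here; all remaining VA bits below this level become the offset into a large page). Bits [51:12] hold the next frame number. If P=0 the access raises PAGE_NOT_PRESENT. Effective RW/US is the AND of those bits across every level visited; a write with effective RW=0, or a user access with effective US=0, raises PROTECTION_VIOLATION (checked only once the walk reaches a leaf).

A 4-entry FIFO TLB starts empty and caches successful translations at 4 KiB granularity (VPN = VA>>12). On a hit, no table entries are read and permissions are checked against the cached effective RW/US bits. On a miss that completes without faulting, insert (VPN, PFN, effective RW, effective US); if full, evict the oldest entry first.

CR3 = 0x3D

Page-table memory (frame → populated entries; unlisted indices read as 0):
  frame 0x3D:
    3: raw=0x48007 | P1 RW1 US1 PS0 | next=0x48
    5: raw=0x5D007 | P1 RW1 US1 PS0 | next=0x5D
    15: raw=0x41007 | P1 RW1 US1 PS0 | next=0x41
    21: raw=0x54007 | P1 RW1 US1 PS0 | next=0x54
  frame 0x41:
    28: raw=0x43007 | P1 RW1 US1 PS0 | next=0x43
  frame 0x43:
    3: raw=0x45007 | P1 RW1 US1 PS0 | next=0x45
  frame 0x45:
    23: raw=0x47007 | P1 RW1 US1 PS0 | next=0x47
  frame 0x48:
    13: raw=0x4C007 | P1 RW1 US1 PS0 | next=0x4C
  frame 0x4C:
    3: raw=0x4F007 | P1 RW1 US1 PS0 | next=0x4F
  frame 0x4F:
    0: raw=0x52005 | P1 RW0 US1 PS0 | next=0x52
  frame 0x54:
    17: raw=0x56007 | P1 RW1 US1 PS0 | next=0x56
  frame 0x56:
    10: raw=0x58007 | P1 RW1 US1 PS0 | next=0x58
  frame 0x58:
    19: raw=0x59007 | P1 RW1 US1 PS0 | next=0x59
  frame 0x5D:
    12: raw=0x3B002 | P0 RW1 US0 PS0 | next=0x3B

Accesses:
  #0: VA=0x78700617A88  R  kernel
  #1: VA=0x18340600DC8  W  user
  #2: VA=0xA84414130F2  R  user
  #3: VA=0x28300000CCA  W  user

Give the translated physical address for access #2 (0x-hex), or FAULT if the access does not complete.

Walk each access:
#0 VA=0x78700617A88 (r,kernel):
  lvl0: tbl 0x3D, slot 15 ⇒ 0x41007 (P1/RW1/US1/PS0)
  lvl1: tbl 0x41, slot 28 ⇒ 0x43007 (P1/RW1/US1/PS0)
  lvl2: tbl 0x43, slot 3 ⇒ 0x45007 (P1/RW1/US1/PS0)
  lvl3: tbl 0x45, slot 23 ⇒ 0x47007 (P1/RW1/US1/PS0)
  ✓ 0x47A88  — 4 lookups
#1 VA=0x18340600DC8 (w,user):
  lvl0: tbl 0x3D, slot 3 ⇒ 0x48007 (P1/RW1/US1/PS0)
  lvl1: tbl 0x48, slot 13 ⇒ 0x4C007 (P1/RW1/US1/PS0)
  lvl2: tbl 0x4C, slot 3 ⇒ 0x4F007 (P1/RW1/US1/PS0)
  lvl3: tbl 0x4F, slot 0 ⇒ 0x52005 (P1/RW0/US1/PS0)
  ✗ PROTECTION_VIOLATION  [4 reads]
#2 VA=0xA84414130F2 (r,user):
  lvl0: tbl 0x3D, slot 21 ⇒ 0x54007 (P1/RW1/US1/PS0)
  lvl1: tbl 0x54, slot 17 ⇒ 0x56007 (P1/RW1/US1/PS0)
  lvl2: tbl 0x56, slot 10 ⇒ 0x58007 (P1/RW1/US1/PS0)
  lvl3: tbl 0x58, slot 19 ⇒ 0x59007 (P1/RW1/US1/PS0)
  ✓ 0x590F2  — 4 lookups
#3 VA=0x28300000CCA (w,user):
  lvl0: tbl 0x3D, slot 5 ⇒ 0x5D007 (P1/RW1/US1/PS0)
  lvl1: tbl 0x5D, slot 12 ⇒ 0x3B002 (P0/RW1/US0/PS0)
  ✗ PAGE_NOT_PRESENT  [2 reads]

Access #2 PA: 0x590F2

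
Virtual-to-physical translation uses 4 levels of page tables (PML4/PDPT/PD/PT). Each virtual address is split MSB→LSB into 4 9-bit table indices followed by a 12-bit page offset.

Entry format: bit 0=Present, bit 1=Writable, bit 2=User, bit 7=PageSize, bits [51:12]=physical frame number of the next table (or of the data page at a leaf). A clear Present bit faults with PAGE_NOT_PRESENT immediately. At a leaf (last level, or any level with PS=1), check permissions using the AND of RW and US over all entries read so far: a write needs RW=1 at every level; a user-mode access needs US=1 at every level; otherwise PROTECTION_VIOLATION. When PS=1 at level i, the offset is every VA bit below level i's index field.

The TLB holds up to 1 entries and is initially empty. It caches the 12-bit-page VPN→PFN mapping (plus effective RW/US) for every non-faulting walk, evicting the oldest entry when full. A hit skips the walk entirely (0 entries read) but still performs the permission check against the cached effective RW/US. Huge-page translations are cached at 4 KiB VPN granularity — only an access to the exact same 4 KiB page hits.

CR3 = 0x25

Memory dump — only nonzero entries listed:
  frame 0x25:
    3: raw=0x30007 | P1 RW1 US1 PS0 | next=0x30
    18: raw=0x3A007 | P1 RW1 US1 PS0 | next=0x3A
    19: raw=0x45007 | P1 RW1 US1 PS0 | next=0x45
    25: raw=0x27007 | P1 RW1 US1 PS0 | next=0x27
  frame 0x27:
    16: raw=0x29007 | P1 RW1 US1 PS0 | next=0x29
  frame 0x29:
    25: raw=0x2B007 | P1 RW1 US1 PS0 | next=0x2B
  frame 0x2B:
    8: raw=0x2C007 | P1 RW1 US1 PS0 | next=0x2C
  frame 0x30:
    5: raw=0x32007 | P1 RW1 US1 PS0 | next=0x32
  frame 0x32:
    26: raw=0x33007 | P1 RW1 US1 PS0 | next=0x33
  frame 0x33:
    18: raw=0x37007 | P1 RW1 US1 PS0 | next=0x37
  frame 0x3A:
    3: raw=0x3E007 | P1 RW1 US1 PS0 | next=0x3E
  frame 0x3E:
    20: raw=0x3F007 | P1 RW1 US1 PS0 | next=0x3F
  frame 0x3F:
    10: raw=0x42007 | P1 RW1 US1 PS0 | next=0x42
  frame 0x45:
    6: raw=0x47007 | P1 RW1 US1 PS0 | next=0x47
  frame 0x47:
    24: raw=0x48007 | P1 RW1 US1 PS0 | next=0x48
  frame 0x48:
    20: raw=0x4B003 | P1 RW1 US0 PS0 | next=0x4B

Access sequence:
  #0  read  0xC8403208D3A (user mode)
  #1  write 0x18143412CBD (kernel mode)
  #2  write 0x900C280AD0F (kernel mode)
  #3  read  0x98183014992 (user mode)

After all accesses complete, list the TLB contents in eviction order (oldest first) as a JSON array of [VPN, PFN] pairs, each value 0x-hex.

Per-access translation:
#0 VA=0xC8403208D3A (r,user):
  lvl0: tbl 0x25, slot 25 ⇒ 0x27007 (P1/RW1/US1/PS0)
  lvl1: tbl 0x27, slot 16 ⇒ 0x29007 (P1/RW1/US1/PS0)
  lvl2: tbl 0x29, slot 25 ⇒ 0x2B007 (P1/RW1/US1/PS0)
  lvl3: tbl 0x2B, slot 8 ⇒ 0x2C007 (P1/RW1/US1/PS0)
  ⇒ phys 0x2CD3A  [4 reads]
#1 VA=0x18143412CBD (w,kernel):
  lvl0: tbl 0x25, slot 3 ⇒ 0x30007 (P1/RW1/US1/PS0)
  lvl1: tbl 0x30, slot 5 ⇒ 0x32007 (P1/RW1/US1/PS0)
  lvl2: tbl 0x32, slot 26 ⇒ 0x33007 (P1/RW1/US1/PS0)
  lvl3: tbl 0x33, slot 18 ⇒ 0x37007 (P1/RW1/US1/PS0)
  ⇒ phys 0x37CBD  [4 reads]
#2 VA=0x900C280AD0F (w,kernel):
  lvl0: tbl 0x25, slot 18 ⇒ 0x3A007 (P1/RW1/US1/PS0)
  lvl1: tbl 0x3A, slot 3 ⇒ 0x3E007 (P1/RW1/US1/PS0)
  lvl2: tbl 0x3E, slot 20 ⇒ 0x3F007 (P1/RW1/US1/PS0)
  lvl3: tbl 0x3F, slot 10 ⇒ 0x42007 (P1/RW1/US1/PS0)
  ⇒ phys 0x42D0F  [4 reads]
#3 VA=0x98183014992 (r,user):
  lvl0: tbl 0x25, slot 19 ⇒ 0x45007 (P1/RW1/US1/PS0)
  lvl1: tbl 0x45, slot 6 ⇒ 0x47007 (P1/RW1/US1/PS0)
  lvl2: tbl 0x47, slot 24 ⇒ 0x48007 (P1/RW1/US1/PS0)
  lvl3: tbl 0x48, slot 20 ⇒ 0x4B003 (P1/RW1/US0/PS0)
  → PROTECTION_VIOLATION  (4 entries read)

TLB: [["0x900C280A", "0x42"]]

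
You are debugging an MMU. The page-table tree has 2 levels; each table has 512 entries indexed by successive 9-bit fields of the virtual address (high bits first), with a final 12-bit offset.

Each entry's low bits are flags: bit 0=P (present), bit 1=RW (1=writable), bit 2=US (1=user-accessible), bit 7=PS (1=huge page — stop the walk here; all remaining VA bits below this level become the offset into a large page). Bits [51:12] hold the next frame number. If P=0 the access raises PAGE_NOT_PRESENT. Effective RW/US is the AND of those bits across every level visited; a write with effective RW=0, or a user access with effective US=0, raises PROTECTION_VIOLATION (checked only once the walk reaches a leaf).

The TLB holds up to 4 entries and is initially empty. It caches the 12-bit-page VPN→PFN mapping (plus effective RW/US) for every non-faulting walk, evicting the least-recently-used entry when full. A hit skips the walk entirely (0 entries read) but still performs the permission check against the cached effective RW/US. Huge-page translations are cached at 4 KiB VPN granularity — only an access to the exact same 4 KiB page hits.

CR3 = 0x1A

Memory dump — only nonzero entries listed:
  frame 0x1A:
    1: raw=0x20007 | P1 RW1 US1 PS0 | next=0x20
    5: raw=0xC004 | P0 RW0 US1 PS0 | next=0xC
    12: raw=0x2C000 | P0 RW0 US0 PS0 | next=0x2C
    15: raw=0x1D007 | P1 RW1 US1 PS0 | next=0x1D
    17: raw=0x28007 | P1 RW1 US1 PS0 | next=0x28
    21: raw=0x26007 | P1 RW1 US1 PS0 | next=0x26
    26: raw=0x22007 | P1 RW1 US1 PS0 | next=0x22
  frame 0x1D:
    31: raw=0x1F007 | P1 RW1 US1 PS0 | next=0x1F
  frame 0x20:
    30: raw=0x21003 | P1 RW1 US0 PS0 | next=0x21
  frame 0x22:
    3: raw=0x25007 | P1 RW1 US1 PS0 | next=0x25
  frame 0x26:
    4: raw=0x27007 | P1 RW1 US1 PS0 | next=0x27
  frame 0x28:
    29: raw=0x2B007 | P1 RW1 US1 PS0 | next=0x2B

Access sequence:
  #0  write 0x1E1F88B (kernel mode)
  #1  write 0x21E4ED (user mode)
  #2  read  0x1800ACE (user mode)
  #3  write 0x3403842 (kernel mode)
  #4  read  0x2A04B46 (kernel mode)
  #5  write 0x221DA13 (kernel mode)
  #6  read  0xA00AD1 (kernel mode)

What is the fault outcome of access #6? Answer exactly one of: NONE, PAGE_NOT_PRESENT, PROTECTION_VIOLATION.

Walk each access:
#0 VA=0x1E1F88B (w,kernel):
  L0 @0x1A[15] → 0x1D007  P=1,RW=1,US=1,PS=0
  L1 @0x1D[31] → 0x1F007  P=1,RW=1,US=1,PS=0
  ✓ 0x1F88B  — 2 lookups
#1 VA=0x21E4ED (w,user):
  L0 @0x1A[1] → 0x20007  P=1,RW=1,US=1,PS=0
  L1 @0x20[30] → 0x21003  P=1,RW=1,US=0,PS=0
  → PROTECTION_VIOLATION  (2 entries read)
#2 VA=0x1800ACE (r,user):
  L0 @0x1A[12] → 0x2C000  P=0,RW=0,US=0,PS=0
  → PAGE_NOT_PRESENT  (1 entries read)
#3 VA=0x3403842 (w,kernel):
  L0 @0x1A[26] → 0x22007  P=1,RW=1,US=1,PS=0
  L1 @0x22[3] → 0x25007  P=1,RW=1,US=1,PS=0
  ✓ 0x25842  — 2 lookups
#4 VA=0x2A04B46 (r,kernel):
  L0 @0x1A[21] → 0x26007  P=1,RW=1,US=1,PS=0
  L1 @0x26[4] → 0x27007  P=1,RW=1,US=1,PS=0
  ✓ 0x27B46  — 2 lookups
#5 VA=0x221DA13 (w,kernel):
  L0 @0x1A[17] → 0x28007  P=1,RW=1,US=1,PS=0
  L1 @0x28[29] → 0x2B007  P=1,RW=1,US=1,PS=0
  ✓ 0x2BA13  — 2 lookups
#6 VA=0xA00AD1 (r,kernel):
  L0 @0x1A[5] → 0xC004  P=0,RW=0,US=1,PS=0
  → PAGE_NOT_PRESENT  (1 entries read)

Access #6 fault: PAGE_NOT_PRESENT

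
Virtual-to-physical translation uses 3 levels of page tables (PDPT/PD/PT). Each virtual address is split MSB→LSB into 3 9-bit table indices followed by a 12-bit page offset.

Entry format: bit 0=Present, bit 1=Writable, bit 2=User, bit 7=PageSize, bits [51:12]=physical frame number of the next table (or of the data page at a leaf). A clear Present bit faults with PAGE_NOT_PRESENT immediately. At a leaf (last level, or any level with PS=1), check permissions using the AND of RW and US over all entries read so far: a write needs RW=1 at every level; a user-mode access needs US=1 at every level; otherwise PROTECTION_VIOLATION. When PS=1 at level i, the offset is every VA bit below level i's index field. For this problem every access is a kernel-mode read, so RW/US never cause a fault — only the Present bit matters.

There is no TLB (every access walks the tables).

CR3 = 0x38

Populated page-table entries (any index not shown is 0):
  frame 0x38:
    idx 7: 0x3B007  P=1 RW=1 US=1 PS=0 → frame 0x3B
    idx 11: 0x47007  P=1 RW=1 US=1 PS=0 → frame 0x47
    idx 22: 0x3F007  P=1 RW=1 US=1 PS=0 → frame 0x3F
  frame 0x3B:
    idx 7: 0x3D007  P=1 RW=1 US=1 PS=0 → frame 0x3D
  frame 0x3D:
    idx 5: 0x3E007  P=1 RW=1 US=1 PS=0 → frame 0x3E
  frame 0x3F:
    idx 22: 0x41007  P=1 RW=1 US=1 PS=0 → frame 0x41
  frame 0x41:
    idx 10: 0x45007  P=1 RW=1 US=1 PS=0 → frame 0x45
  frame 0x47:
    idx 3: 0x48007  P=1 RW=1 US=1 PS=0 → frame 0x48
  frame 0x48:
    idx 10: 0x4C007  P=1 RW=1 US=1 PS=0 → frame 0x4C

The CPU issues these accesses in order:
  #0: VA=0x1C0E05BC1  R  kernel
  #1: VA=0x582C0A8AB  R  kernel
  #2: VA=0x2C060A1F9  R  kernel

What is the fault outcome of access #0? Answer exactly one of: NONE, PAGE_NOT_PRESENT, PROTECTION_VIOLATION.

Walk each access:
#0 VA=0x1C0E05BC1 (r,kernel):
  [0] read 0x38 idx=7: raw=0x3B007 flags P=1 W=1 U=1 S=0
  [1] read 0x3B idx=7: raw=0x3D007 flags P=1 W=1 U=1 S=0
  [2] read 0x3D idx=5: raw=0x3E007 flags P=1 W=1 U=1 S=0
  ⇒ phys 0x3EBC1  [3 reads]
#1 VA=0x582C0A8AB (r,kernel):
  [0] read 0x38 idx=22: raw=0x3F007 flags P=1 W=1 U=1 S=0
  [1] read 0x3F idx=22: raw=0x41007 flags P=1 W=1 U=1 S=0
  [2] read 0x41 idx=10: raw=0x45007 flags P=1 W=1 U=1 S=0
  ⇒ phys 0x458AB  [3 reads]
#2 VA=0x2C060A1F9 (r,kernel):
  [0] read 0x38 idx=11: raw=0x47007 flags P=1 W=1 U=1 S=0
  [1] read 0x47 idx=3: raw=0x48007 flags P=1 W=1 U=1 S=0
  [2] read 0x48 idx=10: raw=0x4C007 flags P=1 W=1 U=1 S=0
  ⇒ phys 0x4C1F9  [3 reads]

Access #0 fault: NONE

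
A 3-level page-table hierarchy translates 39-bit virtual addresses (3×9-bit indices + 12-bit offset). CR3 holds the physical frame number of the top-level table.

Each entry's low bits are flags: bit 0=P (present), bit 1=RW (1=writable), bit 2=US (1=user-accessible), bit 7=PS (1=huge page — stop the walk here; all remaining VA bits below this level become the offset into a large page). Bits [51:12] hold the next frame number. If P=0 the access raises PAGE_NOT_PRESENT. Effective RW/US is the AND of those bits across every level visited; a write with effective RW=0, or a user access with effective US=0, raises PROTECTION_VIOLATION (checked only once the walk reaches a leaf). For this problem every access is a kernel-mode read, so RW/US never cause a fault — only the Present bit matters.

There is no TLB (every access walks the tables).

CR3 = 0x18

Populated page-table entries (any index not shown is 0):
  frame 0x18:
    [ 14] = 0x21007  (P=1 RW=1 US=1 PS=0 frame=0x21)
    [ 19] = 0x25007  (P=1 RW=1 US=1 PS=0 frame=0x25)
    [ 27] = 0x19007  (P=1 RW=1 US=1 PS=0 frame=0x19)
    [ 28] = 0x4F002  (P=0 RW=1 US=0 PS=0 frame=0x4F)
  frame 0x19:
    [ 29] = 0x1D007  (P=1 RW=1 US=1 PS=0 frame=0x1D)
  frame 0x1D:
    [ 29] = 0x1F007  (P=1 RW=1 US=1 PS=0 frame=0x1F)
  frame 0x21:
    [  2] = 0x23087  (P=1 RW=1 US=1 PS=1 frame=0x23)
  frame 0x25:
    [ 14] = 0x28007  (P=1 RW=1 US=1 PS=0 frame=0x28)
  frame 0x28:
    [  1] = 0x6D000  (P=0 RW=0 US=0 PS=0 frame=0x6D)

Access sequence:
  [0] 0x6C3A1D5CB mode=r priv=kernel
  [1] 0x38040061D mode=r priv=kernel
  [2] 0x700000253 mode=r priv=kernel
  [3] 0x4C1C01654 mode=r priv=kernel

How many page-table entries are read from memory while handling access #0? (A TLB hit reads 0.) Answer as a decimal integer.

Trace:
#0 VA=0x6C3A1D5CB (r,kernel):
  [0] read 0x18 idx=27: raw=0x19007 flags P=1 W=1 U=1 S=0
  [1] read 0x19 idx=29: raw=0x1D007 flags P=1 W=1 U=1 S=0
  [2] read 0x1D idx=29: raw=0x1F007 flags P=1 W=1 U=1 S=0
  → PA=0x1F5CB  (3 entries read)
#1 VA=0x38040061D (r,kernel):
  [0] read 0x18 idx=14: raw=0x21007 flags P=1 W=1 U=1 S=0
  [1] read 0x21 idx=2: raw=0x23087 flags P=1 W=1 U=1 S=1
  → PA=0x2361D (huge @L1)  (2 entries read)
#2 VA=0x700000253 (r,kernel):
  [0] read 0x18 idx=28: raw=0x4F002 flags P=0 W=1 U=0 S=0
  ✗ PAGE_NOT_PRESENT  [1 reads]
#3 VA=0x4C1C01654 (r,kernel):
  [0] read 0x18 idx=19: raw=0x25007 flags P=1 W=1 U=1 S=0
  [1] read 0x25 idx=14: raw=0x28007 flags P=1 W=1 U=1 S=0
  [2] read 0x28 idx=1: raw=0x6D000 flags P=0 W=0 U=0 S=0
  ✗ PAGE_NOT_PRESENT  [3 reads]

Entries read for #0: 3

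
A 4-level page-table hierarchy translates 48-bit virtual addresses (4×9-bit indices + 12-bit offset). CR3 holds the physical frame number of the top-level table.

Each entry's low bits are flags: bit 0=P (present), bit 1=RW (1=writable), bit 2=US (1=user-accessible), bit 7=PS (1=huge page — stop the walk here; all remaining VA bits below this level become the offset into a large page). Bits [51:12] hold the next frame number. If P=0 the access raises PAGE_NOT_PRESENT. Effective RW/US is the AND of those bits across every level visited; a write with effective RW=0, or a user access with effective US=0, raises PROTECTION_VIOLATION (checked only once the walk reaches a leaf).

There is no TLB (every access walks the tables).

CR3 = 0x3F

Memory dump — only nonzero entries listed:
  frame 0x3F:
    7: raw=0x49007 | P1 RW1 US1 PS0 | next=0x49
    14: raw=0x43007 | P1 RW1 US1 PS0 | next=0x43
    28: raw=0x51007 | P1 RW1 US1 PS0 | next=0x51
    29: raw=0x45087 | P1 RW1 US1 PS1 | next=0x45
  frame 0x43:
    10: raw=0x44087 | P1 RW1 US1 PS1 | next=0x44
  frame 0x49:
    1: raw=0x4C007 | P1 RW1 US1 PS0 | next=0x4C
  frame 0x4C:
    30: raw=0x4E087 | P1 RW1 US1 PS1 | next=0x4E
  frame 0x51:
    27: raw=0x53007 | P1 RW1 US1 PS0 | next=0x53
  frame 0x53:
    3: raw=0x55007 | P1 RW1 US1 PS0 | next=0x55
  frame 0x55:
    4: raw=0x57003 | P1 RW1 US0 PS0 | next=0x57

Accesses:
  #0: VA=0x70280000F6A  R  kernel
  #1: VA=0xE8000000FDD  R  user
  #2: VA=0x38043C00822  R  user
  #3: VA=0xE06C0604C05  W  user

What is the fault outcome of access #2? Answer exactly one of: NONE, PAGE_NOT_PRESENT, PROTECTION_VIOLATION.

Per-access translation:
#0 VA=0x70280000F6A (r,kernel):
  lvl0: tbl 0x3F, slot 14 ⇒ 0x43007 (P1/RW1/US1/PS0)
  lvl1: tbl 0x43, slot 10 ⇒ 0x44087 (P1/RW1/US1/PS1)
  ✓ 0x44F6A (huge @L1)  — 2 lookups
#1 VA=0xE8000000FDD (r,user):
  lvl0: tbl 0x3F, slot 29 ⇒ 0x45087 (P1/RW1/US1/PS1)
  ✓ 0x45FDD (huge @L0)  — 1 lookups
#2 VA=0x38043C00822 (r,user):
  lvl0: tbl 0x3F, slot 7 ⇒ 0x49007 (P1/RW1/US1/PS0)
  lvl1: tbl 0x49, slot 1 ⇒ 0x4C007 (P1/RW1/US1/PS0)
  lvl2: tbl 0x4C, slot 30 ⇒ 0x4E087 (P1/RW1/US1/PS1)
  ✓ 0x4E822 (huge @L2)  — 3 lookups
#3 VA=0xE06C0604C05 (w,user):
  lvl0: tbl 0x3F, slot 28 ⇒ 0x51007 (P1/RW1/US1/PS0)
  lvl1: tbl 0x51, slot 27 ⇒ 0x53007 (P1/RW1/US1/PS0)
  lvl2: tbl 0x53, slot 3 ⇒ 0x55007 (P1/RW1/US1/PS0)
  lvl3: tbl 0x55, slot 4 ⇒ 0x57003 (P1/RW1/US0/PS0)
  ⇒ fault: PROTECTION_VIOLATION  — 4 lookups

Access #2 fault: NONE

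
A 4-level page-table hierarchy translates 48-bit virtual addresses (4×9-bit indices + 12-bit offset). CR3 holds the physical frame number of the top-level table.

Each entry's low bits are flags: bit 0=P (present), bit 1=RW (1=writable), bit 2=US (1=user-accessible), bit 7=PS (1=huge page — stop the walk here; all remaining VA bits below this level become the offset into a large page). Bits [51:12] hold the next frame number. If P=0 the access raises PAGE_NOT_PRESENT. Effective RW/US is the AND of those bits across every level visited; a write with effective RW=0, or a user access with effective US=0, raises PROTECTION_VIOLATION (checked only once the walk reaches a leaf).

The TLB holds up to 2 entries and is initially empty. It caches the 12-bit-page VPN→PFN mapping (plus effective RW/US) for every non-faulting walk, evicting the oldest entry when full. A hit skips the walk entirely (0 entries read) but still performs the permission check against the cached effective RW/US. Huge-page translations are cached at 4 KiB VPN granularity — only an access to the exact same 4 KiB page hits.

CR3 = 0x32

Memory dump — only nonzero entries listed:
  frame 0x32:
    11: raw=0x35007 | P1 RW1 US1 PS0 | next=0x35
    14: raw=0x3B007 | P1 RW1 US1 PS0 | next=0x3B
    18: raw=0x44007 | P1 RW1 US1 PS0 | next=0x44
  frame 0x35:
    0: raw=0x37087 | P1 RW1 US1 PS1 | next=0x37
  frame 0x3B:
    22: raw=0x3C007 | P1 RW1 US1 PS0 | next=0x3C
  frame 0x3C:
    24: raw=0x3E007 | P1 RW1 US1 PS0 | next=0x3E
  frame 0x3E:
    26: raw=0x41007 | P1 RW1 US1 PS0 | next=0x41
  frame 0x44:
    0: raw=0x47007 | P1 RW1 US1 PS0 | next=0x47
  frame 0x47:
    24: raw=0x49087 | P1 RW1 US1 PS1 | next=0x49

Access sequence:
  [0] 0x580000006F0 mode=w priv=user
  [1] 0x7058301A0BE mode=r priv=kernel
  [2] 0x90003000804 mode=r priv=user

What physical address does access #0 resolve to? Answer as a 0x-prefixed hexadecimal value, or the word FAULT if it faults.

Trace:
#0 VA=0x580000006F0 (w,user):
  lvl0: tbl 0x32, slot 11 ⇒ 0x35007 (P1/RW1/US1/PS0)
  lvl1: tbl 0x35, slot 0 ⇒ 0x37087 (P1/RW1/US1/PS1)
  ✓ 0x376F0 (huge @L1)  — 2 lookups
#1 VA=0x7058301A0BE (r,kernel):
  lvl0: tbl 0x32, slot 14 ⇒ 0x3B007 (P1/RW1/US1/PS0)
  lvl1: tbl 0x3B, slot 22 ⇒ 0x3C007 (P1/RW1/US1/PS0)
  lvl2: tbl 0x3C, slot 24 ⇒ 0x3E007 (P1/RW1/US1/PS0)
  lvl3: tbl 0x3E, slot 26 ⇒ 0x41007 (P1/RW1/US1/PS0)
  ✓ 0x410BE  — 4 lookups
#2 VA=0x90003000804 (r,user):
  lvl0: tbl 0x32, slot 18 ⇒ 0x44007 (P1/RW1/US1/PS0)
  lvl1: tbl 0x44, slot 0 ⇒ 0x47007 (P1/RW1/US1/PS0)
  lvl2: tbl 0x47, slot 24 ⇒ 0x49087 (P1/RW1/US1/PS1)
  ✓ 0x49804 (huge @L2)  — 3 lookups

Access #0 PA: 0x376F0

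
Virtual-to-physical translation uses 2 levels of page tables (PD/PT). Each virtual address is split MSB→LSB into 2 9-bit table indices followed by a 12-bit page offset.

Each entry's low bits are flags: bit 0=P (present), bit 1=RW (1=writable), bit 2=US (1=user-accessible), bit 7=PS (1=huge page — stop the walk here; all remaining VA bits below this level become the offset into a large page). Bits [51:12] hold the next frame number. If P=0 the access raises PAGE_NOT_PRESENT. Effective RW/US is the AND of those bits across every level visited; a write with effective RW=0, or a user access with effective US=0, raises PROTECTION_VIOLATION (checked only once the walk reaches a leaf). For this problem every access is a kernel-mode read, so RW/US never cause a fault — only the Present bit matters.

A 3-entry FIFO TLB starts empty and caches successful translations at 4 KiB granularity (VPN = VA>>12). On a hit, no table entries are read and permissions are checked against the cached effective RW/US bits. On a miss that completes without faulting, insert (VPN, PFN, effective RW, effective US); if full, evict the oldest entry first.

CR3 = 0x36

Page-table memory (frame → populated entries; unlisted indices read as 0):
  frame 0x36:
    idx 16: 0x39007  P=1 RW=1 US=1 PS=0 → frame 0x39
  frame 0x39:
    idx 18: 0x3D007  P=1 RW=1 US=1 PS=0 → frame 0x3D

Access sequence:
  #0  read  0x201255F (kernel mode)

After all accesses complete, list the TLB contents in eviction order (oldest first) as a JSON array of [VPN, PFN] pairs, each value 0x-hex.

Walk each access:
#0 VA=0x201255F (r,kernel):
  L0: frame=0x36 idx=16 entry=0x39007 [P=1 RW=1 US=1 PS=0]
  L1: frame=0x39 idx=18 entry=0x3D007 [P=1 RW=1 US=1 PS=0]
  ⇒ phys 0x3D55F  [2 reads]

TLB: [["0x2012", "0x3D"]]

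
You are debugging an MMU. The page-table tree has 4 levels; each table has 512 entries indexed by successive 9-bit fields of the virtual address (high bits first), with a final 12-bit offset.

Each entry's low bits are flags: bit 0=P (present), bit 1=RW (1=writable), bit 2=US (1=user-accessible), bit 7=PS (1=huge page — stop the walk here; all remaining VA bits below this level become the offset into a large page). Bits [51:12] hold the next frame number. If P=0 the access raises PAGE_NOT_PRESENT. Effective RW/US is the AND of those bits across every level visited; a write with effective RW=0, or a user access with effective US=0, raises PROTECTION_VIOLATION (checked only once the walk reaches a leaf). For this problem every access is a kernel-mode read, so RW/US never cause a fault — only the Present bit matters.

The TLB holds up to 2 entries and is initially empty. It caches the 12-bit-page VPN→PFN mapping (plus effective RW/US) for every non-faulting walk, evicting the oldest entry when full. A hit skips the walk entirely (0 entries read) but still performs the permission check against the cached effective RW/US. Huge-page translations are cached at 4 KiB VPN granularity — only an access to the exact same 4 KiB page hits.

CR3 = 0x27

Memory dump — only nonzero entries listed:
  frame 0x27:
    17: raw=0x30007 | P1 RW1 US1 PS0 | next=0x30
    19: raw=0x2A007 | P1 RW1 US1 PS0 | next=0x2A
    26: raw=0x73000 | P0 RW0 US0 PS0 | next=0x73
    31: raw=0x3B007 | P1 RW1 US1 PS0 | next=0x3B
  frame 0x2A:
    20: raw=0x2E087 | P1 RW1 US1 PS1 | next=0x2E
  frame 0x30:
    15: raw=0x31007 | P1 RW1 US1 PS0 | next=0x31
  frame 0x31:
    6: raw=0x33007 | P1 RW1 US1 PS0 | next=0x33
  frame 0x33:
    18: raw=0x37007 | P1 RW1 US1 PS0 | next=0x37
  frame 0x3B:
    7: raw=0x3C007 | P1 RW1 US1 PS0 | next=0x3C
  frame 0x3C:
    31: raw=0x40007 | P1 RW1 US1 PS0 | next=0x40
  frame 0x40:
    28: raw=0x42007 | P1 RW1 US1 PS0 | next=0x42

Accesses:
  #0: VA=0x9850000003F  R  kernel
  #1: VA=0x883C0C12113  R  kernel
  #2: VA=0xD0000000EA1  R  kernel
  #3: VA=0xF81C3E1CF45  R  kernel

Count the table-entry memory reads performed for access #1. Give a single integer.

Trace:
#0 VA=0x9850000003F (r,kernel):
  lvl0: tbl 0x27, slot 19 ⇒ 0x2A007 (P1/RW1/US1/PS0)
  lvl1: tbl 0x2A, slot 20 ⇒ 0x2E087 (P1/RW1/US1/PS1)
  ✓ 0x2E03F (huge @L1)  — 2 lookups
#1 VA=0x883C0C12113 (r,kernel):
  lvl0: tbl 0x27, slot 17 ⇒ 0x30007 (P1/RW1/US1/PS0)
  lvl1: tbl 0x30, slot 15 ⇒ 0x31007 (P1/RW1/US1/PS0)
  lvl2: tbl 0x31, slot 6 ⇒ 0x33007 (P1/RW1/US1/PS0)
  lvl3: tbl 0x33, slot 18 ⇒ 0x37007 (P1/RW1/US1/PS0)
  ✓ 0x37113  — 4 lookups
#2 VA=0xD0000000EA1 (r,kernel):
  lvl0: tbl 0x27, slot 26 ⇒ 0x73000 (P0/RW0/US0/PS0)
  ✗ PAGE_NOT_PRESENT  [1 reads]
#3 VA=0xF81C3E1CF45 (r,kernel):
  lvl0: tbl 0x27, slot 31 ⇒ 0x3B007 (P1/RW1/US1/PS0)
  lvl1: tbl 0x3B, slot 7 ⇒ 0x3C007 (P1/RW1/US1/PS0)
  lvl2: tbl 0x3C, slot 31 ⇒ 0x40007 (P1/RW1/US1/PS0)
  lvl3: tbl 0x40, slot 28 ⇒ 0x42007 (P1/RW1/US1/PS0)
  ✓ 0x42F45  — 4 lookups

Entries read for #1: 4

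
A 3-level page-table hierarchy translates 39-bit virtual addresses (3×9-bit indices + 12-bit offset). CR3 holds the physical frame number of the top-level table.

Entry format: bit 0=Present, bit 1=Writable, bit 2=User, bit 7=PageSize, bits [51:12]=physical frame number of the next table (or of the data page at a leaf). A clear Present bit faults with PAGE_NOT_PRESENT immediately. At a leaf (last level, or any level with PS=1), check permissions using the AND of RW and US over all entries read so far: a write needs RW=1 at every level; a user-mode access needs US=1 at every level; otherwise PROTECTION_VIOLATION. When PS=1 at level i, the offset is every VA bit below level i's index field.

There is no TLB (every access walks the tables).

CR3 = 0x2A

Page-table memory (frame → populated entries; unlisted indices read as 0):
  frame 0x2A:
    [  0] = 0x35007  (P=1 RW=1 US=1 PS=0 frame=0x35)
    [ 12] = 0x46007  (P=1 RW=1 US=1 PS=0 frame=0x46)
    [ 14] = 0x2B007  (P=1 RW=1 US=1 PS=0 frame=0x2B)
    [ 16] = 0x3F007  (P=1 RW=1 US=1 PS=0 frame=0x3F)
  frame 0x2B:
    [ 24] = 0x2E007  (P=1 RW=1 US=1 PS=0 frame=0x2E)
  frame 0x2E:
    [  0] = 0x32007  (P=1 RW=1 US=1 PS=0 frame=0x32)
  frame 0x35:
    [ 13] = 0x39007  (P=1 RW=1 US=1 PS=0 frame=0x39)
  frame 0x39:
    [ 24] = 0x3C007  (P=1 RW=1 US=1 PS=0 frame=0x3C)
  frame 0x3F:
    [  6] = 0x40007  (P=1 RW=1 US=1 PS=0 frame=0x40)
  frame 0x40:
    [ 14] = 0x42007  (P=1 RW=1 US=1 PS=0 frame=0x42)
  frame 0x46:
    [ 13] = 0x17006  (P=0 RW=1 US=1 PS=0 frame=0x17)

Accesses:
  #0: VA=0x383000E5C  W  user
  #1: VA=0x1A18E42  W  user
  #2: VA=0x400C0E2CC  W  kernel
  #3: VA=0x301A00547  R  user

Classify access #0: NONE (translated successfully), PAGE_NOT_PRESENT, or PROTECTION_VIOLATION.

Trace:
#0 VA=0x383000E5C (w,user):
  [0] read 0x2A idx=14: raw=0x2B007 flags P=1 W=1 U=1 S=0
  [1] read 0x2B idx=24: raw=0x2E007 flags P=1 W=1 U=1 S=0
  [2] read 0x2E idx=0: raw=0x32007 flags P=1 W=1 U=1 S=0
  → PA=0x32E5C  (3 entries read)
#1 VA=0x1A18E42 (w,user):
  [0] read 0x2A idx=0: raw=0x35007 flags P=1 W=1 U=1 S=0
  [1] read 0x35 idx=13: raw=0x39007 flags P=1 W=1 U=1 S=0
  [2] read 0x39 idx=24: raw=0x3C007 flags P=1 W=1 U=1 S=0
  → PA=0x3CE42  (3 entries read)
#2 VA=0x400C0E2CC (w,kernel):
  [0] read 0x2A idx=16: raw=0x3F007 flags P=1 W=1 U=1 S=0
  [1] read 0x3F idx=6: raw=0x40007 flags P=1 W=1 U=1 S=0
  [2] read 0x40 idx=14: raw=0x42007 flags P=1 W=1 U=1 S=0
  → PA=0x422CC  (3 entries read)
#3 VA=0x301A00547 (r,user):
  [0] read 0x2A idx=12: raw=0x46007 flags P=1 W=1 U=1 S=0
  [1] read 0x46 idx=13: raw=0x17006 flags P=0 W=1 U=1 S=0
  ✗ PAGE_NOT_PRESENT  [2 reads]

Access #0 fault: NONE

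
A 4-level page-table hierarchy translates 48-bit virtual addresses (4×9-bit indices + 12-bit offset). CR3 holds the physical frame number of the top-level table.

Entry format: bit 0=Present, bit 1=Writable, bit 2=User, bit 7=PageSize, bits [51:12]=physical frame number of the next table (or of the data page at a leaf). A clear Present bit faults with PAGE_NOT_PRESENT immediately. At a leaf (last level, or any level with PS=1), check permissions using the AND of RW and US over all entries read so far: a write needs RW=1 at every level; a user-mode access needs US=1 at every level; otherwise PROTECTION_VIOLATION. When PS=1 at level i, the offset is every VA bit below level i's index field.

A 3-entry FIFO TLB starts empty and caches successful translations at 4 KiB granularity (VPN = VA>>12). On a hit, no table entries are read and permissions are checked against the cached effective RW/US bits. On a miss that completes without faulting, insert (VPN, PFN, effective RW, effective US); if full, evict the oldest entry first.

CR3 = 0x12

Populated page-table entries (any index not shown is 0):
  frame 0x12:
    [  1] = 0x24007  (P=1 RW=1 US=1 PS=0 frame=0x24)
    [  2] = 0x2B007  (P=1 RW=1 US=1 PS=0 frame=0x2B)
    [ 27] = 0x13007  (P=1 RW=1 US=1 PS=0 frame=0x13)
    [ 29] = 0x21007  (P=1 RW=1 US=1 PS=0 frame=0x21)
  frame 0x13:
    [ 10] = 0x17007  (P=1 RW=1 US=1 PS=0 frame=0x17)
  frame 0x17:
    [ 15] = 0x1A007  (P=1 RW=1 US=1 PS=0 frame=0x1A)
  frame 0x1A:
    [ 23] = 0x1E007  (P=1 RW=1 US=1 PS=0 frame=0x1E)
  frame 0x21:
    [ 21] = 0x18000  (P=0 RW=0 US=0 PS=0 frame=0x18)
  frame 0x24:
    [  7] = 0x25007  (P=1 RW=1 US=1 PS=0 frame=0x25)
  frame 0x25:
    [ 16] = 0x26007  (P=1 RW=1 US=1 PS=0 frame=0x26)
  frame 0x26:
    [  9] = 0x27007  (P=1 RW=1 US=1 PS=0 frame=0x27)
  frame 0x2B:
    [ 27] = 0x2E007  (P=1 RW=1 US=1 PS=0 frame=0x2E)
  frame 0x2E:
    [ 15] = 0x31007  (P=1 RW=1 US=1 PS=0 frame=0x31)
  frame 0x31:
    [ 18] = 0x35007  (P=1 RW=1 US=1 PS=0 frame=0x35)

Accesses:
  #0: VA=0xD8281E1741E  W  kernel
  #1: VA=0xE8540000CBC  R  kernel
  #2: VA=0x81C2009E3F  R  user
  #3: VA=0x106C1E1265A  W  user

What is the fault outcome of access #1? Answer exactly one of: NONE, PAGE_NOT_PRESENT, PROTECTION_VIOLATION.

Walk each access:
#0 VA=0xD8281E1741E (w,kernel):
  [0] read 0x12 idx=27: raw=0x13007 flags P=1 W=1 U=1 S=0
  [1] read 0x13 idx=10: raw=0x17007 flags P=1 W=1 U=1 S=0
  [2] read 0x17 idx=15: raw=0x1A007 flags P=1 W=1 U=1 S=0
  [3] read 0x1A idx=23: raw=0x1E007 flags P=1 W=1 U=1 S=0
  ✓ 0x1E41E  — 4 lookups
#1 VA=0xE8540000CBC (r,kernel):
  [0] read 0x12 idx=29: raw=0x21007 flags P=1 W=1 U=1 S=0
  [1] read 0x21 idx=21: raw=0x18000 flags P=0 W=0 U=0 S=0
  ✗ PAGE_NOT_PRESENT  [2 reads]
#2 VA=0x81C2009E3F (r,user):
  [0] read 0x12 idx=1: raw=0x24007 flags P=1 W=1 U=1 S=0
  [1] read 0x24 idx=7: raw=0x25007 flags P=1 W=1 U=1 S=0
  [2] read 0x25 idx=16: raw=0x26007 flags P=1 W=1 U=1 S=0
  [3] read 0x26 idx=9: raw=0x27007 flags P=1 W=1 U=1 S=0
  ✓ 0x27E3F  — 4 lookups
#3 VA=0x106C1E1265A (w,user):
  [0] read 0x12 idx=2: raw=0x2B007 flags P=1 W=1 U=1 S=0
  [1] read 0x2B idx=27: raw=0x2E007 flags P=1 W=1 U=1 S=0
  [2] read 0x2E idx=15: raw=0x31007 flags P=1 W=1 U=1 S=0
  [3] read 0x31 idx=18: raw=0x35007 flags P=1 W=1 U=1 S=0
  ✓ 0x3565A  — 4 lookups

Access #1 fault: PAGE_NOT_PRESENT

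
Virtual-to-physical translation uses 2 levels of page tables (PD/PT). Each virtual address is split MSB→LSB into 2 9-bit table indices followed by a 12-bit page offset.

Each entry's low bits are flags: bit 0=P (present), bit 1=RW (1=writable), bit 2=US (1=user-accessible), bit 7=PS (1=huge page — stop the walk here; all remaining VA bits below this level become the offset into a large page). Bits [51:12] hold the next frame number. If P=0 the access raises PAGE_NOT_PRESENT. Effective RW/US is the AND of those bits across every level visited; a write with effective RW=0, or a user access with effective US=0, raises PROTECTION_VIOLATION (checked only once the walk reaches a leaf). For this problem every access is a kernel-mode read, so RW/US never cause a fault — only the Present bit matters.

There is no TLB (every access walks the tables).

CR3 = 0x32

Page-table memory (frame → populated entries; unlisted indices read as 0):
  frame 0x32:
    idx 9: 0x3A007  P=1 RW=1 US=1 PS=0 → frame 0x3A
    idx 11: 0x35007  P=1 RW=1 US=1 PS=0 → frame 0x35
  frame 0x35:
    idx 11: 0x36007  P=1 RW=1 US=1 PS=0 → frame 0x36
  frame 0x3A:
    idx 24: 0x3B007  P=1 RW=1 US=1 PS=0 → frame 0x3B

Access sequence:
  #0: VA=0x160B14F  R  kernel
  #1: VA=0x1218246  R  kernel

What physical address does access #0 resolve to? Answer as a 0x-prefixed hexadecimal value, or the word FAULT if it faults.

Trace:
#0 VA=0x160B14F (r,kernel):
  [0] read 0x32 idx=11: raw=0x35007 flags P=1 W=1 U=1 S=0
  [1] read 0x35 idx=11: raw=0x36007 flags P=1 W=1 U=1 S=0
  ⇒ phys 0x3614F  [2 reads]
#1 VA=0x1218246 (r,kernel):
  [0] read 0x32 idx=9: raw=0x3A007 flags P=1 W=1 U=1 S=0
  [1] read 0x3A idx=24: raw=0x3B007 flags P=1 W=1 U=1 S=0
  ⇒ phys 0x3B246  [2 reads]

Access #0 PA: 0x3614F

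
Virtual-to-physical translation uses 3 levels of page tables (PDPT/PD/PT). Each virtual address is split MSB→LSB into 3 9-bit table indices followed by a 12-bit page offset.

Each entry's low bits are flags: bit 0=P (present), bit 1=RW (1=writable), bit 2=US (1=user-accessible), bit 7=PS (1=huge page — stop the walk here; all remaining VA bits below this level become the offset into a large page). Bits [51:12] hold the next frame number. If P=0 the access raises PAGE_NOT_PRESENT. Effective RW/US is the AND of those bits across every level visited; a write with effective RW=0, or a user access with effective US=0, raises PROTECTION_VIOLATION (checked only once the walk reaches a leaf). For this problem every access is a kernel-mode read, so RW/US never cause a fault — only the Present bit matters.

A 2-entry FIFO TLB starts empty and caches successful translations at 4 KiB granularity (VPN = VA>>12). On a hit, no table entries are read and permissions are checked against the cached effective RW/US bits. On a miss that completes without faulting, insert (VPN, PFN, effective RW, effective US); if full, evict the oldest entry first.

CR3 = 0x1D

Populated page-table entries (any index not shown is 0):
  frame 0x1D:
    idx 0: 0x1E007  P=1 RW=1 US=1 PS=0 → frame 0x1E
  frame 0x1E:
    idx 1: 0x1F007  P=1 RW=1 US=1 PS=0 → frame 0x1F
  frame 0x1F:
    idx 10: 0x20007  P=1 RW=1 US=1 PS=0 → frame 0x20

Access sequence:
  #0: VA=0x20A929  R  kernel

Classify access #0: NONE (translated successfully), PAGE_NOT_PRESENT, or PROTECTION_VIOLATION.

Trace:
#0 VA=0x20A929 (r,kernel):
  lvl0: tbl 0x1D, slot 0 ⇒ 0x1E007 (P1/RW1/US1/PS0)
  lvl1: tbl 0x1E, slot 1 ⇒ 0x1F007 (P1/RW1/US1/PS0)
  lvl2: tbl 0x1F, slot 10 ⇒ 0x20007 (P1/RW1/US1/PS0)
  → PA=0x20929  (3 entries read)

Access #0 fault: NONE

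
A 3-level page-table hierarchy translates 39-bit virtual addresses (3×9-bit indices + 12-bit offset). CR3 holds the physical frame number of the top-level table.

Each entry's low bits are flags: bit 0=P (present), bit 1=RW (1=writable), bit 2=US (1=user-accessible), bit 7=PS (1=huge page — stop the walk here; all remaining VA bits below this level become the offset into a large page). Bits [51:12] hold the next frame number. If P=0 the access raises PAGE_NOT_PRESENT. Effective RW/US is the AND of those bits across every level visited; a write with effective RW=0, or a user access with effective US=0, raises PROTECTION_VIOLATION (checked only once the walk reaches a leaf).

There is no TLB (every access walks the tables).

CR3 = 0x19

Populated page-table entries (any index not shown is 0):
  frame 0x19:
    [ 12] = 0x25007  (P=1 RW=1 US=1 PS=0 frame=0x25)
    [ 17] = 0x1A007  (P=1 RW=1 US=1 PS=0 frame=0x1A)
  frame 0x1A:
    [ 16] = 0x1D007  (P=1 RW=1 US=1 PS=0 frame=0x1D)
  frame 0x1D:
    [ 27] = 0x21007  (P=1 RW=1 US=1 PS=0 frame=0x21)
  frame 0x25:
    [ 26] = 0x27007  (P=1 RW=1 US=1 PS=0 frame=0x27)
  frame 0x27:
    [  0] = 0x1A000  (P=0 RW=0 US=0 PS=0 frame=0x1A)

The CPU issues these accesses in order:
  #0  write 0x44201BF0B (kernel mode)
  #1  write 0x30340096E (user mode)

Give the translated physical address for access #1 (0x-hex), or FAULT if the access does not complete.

Walk each access:
#0 VA=0x44201BF0B (w,kernel):
  [0] read 0x19 idx=17: raw=0x1A007 flags P=1 W=1 U=1 S=0
  [1] read 0x1A idx=16: raw=0x1D007 flags P=1 W=1 U=1 S=0
  [2] read 0x1D idx=27: raw=0x21007 flags P=1 W=1 U=1 S=0
  ⇒ phys 0x21F0B  [3 reads]
#1 VA=0x30340096E (w,user):
  [0] read 0x19 idx=12: raw=0x25007 flags P=1 W=1 U=1 S=0
  [1] read 0x25 idx=26: raw=0x27007 flags P=1 W=1 U=1 S=0
  [2] read 0x27 idx=0: raw=0x1A000 flags P=0 W=0 U=0 S=0
  ✗ PAGE_NOT_PRESENT  [3 reads]

Access #1 PA: FAULT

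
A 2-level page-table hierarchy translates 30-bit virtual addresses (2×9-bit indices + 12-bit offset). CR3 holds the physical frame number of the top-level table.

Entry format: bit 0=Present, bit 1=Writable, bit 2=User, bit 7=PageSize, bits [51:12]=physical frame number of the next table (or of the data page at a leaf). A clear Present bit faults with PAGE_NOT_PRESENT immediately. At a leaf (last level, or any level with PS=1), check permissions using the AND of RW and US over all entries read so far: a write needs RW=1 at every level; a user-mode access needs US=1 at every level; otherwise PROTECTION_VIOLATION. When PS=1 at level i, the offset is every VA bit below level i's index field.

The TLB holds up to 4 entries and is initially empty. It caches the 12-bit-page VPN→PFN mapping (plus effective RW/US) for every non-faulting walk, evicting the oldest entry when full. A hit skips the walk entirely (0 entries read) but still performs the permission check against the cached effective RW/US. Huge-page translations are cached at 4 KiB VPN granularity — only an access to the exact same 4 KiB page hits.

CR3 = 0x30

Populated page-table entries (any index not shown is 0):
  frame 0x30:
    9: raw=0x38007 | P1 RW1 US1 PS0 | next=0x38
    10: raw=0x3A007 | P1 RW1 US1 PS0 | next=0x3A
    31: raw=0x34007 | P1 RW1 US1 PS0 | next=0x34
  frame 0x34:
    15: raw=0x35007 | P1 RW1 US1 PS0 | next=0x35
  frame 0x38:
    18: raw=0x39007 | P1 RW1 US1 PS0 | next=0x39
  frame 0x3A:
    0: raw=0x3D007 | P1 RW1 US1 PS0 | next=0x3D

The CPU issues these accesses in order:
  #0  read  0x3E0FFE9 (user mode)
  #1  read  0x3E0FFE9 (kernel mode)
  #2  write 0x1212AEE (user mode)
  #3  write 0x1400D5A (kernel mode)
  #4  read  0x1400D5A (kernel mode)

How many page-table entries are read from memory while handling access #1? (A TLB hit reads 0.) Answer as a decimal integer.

Walk each access:
#0 VA=0x3E0FFE9 (r,user):
  lvl0: tbl 0x30, slot 31 ⇒ 0x34007 (P1/RW1/US1/PS0)
  lvl1: tbl 0x34, slot 15 ⇒ 0x35007 (P1/RW1/US1/PS0)
  ⇒ phys 0x35FE9  [2 reads]
#1 VA=0x3E0FFE9 (r,kernel):
  TLB hit vpn=0x3E0F → PA=0x35FE9
#2 VA=0x1212AEE (w,user):
  lvl0: tbl 0x30, slot 9 ⇒ 0x38007 (P1/RW1/US1/PS0)
  lvl1: tbl 0x38, slot 18 ⇒ 0x39007 (P1/RW1/US1/PS0)
  ⇒ phys 0x39AEE  [2 reads]
#3 VA=0x1400D5A (w,kernel):
  lvl0: tbl 0x30, slot 10 ⇒ 0x3A007 (P1/RW1/US1/PS0)
  lvl1: tbl 0x3A, slot 0 ⇒ 0x3D007 (P1/RW1/US1/PS0)
  ⇒ phys 0x3DD5A  [2 reads]
#4 VA=0x1400D5A (r,kernel):
  TLB hit vpn=0x1400 → PA=0x3DD5A

Entries read for #1: 0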